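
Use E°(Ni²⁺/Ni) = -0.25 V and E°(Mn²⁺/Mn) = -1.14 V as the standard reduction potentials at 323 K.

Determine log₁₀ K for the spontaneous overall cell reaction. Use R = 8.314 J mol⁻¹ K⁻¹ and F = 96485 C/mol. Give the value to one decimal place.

27.8

Cathode: Ni²⁺/Ni; anode: Mn²⁺/Mn. E°cell = (-0.25) − (-1.14) = +0.89 V, with n = 2.
ΔG° = −nFE° = −RT ln K, so ln K = nFE°/(RT) = (2)(96485)(+0.89) / ((8.314)(323)) = 63.954.
log₁₀ K = 63.954 / ln 10 = 27.8.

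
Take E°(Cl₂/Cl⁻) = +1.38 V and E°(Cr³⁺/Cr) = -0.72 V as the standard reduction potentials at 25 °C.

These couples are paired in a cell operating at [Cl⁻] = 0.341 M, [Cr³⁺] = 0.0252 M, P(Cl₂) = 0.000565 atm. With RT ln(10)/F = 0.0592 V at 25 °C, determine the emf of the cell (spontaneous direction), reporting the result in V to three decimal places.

+2.063 V

Cl₂/Cl⁻ is the cathode (higher E°), Cr³⁺/Cr the anode: E°cell = +1.38 − (-0.72) = +2.10 V, n = 6.
Overall: 3 Cl₂(g) + 2 Cr(s) → 6 Cl⁻(aq) + 2 Cr³⁺(aq)
Q = [Cl⁻]^6·[Cr³⁺]^2 / (P(Cl₂)^3); log Q = 3.743.
E = E° − (0.0592/n) log Q = +2.10 − (0.0592/6)(3.743) = +2.063 V.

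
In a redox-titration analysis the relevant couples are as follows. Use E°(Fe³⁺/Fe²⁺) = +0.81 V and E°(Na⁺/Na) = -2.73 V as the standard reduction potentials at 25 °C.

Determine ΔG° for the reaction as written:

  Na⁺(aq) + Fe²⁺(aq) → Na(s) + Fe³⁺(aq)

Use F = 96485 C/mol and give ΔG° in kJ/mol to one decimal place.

As written, Na⁺/Na is reduced (cathode) and Fe³⁺/Fe²⁺ is oxidised (anode), so E°cell = (-2.73) − (+0.81) = -3.54 V.
Balancing electrons gives n = 1.
ΔG° = −nFE° = −(1)(96485)(-3.54) = 341,557 J = +341.6 kJ/mol.

+341.6 kJ/mol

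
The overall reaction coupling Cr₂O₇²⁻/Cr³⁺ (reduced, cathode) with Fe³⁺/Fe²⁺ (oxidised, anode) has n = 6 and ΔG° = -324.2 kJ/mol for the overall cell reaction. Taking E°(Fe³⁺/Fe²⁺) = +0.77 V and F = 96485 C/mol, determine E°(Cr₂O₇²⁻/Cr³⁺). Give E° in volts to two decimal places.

E°cell = −ΔG°/(nF) = −(-324.2×10³)/((6)(96485)) = +0.560 V.
Since Cr₂O₇²⁻/Cr³⁺ is the cathode and Fe³⁺/Fe²⁺ the anode, E°cell = E°(Cr₂O₇²⁻/Cr³⁺) − E°(Fe³⁺/Fe²⁺).
So E°(Cr₂O₇²⁻/Cr³⁺) = E°cell + E°(Fe³⁺/Fe²⁺) = +0.560 + (+0.77) = +1.33 V.

+1.33 V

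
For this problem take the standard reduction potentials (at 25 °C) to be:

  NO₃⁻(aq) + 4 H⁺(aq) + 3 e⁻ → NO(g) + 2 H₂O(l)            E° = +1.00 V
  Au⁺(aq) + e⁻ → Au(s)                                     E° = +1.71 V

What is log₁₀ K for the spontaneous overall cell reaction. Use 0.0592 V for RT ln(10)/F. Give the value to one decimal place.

Cathode: Au⁺/Au; anode: NO₃⁻/NO. E°cell = +0.71 V, n = 3.
log K = nE°cell / 0.0592 = (3)(+0.71) / 0.0592 = 36.0.

36.0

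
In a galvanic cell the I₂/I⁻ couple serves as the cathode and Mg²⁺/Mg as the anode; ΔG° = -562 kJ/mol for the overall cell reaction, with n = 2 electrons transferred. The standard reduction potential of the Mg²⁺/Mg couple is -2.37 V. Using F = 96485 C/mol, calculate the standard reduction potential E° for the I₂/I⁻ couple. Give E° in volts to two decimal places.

+0.54 V

E°cell = −ΔG°/(nF) = −(-562×10³)/((2)(96485)) = +2.912 V.
Since I₂/I⁻ is the cathode and Mg²⁺/Mg the anode, E°cell = E°(I₂/I⁻) − E°(Mg²⁺/Mg).
So E°(I₂/I⁻) = E°cell + E°(Mg²⁺/Mg) = +2.912 + (-2.37) = +0.54 V.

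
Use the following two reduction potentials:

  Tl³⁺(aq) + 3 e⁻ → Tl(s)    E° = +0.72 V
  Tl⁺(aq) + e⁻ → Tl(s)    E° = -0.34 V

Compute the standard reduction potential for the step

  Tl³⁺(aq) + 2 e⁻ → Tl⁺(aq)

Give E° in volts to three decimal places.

Sequential free energies add, so n₃E°₃ = n₁E°₁ + n₂E°₂.
With n₃ = 3, and the known step contributing 1×(-0.34) V, the unknown satisfies 2·E° = 3×(+0.72) − 1×(-0.34) = +2.500.
E° = +2.500 / 2 = +1.250 V.

+1.250 V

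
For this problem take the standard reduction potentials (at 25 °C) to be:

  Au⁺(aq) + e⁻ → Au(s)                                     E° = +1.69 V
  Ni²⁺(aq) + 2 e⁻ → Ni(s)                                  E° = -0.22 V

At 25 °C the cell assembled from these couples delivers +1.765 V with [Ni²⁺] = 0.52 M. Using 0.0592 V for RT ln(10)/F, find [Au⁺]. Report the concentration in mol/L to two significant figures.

Au⁺/Au is the cathode, Ni²⁺/Ni the anode: E°cell = +1.91 V, n = 2.
Overall reaction: 2 Au⁺(aq) + Ni(s) → 2 Au(s) + Ni²⁺(aq); Q = [Ni²⁺]^1/[Au⁺]^2.
From E = E° − (0.0592/n) log Q: log Q = (E° − E)·n/0.0592 = (+1.91 − (+1.765))·2/0.0592 = 4.8986.
So 2·log[Au⁺] = 1·log(0.52) − log Q = -0.2840 − (4.8986) = -5.1826; log[Au⁺] = -5.1826 / 2 = -2.5913; [Au⁺] = 10^(-2.5913) ≈ 0.0026 M.

0.0026 M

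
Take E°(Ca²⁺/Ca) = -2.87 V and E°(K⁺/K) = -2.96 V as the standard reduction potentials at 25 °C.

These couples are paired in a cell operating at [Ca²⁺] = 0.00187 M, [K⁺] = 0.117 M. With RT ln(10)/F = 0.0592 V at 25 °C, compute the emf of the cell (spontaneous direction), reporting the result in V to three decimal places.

+0.064 V

Ca²⁺/Ca is the cathode (higher E°), K⁺/K the anode: E°cell = -2.87 − (-2.96) = +0.09 V, n = 2.
Overall: Ca²⁺(aq) + 2 K(s) → Ca(s) + 2 K⁺(aq)
Q = [K⁺]^2 / ([Ca²⁺]); log Q = 0.865.
E = E° − (0.0592/n) log Q = +0.09 − (0.0592/2)(0.865) = +0.064 V.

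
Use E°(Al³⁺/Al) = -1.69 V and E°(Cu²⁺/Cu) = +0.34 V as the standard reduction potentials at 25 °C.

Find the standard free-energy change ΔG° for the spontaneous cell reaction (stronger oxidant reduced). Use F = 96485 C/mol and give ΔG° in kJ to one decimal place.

Cu²⁺/Cu (E° = +0.34 V) is the cathode; Al³⁺/Al (E° = -1.69 V) is the anode, so E°cell = +2.03 V.
Balancing electrons gives n = 6 (lcm of 2 and 3).
ΔG° = −nFE° = −(6)(96485)(+2.03) = -1,175,187 J = -1175.2 kJ.

-1175.2 kJ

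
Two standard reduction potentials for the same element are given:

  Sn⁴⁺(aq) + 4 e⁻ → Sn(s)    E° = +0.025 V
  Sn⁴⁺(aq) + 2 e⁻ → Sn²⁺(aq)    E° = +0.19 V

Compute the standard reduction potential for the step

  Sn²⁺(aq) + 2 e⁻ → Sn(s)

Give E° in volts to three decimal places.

Sequential free energies add, so n₃E°₃ = n₁E°₁ + n₂E°₂.
With n₃ = 4, and the known step contributing 2×(+0.19) V, the unknown satisfies 2·E° = 4×(+0.025) − 2×(+0.19) = -0.280.
E° = -0.280 / 2 = -0.140 V.

-0.140 V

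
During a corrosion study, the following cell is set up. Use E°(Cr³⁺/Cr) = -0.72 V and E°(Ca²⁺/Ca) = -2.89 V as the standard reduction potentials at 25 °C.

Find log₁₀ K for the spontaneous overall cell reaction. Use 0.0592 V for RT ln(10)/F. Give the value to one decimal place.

219.9

Cathode: Cr³⁺/Cr; anode: Ca²⁺/Ca. E°cell = +2.17 V, n = 6.
log K = nE°cell / 0.0592 = (6)(+2.17) / 0.0592 = 219.9.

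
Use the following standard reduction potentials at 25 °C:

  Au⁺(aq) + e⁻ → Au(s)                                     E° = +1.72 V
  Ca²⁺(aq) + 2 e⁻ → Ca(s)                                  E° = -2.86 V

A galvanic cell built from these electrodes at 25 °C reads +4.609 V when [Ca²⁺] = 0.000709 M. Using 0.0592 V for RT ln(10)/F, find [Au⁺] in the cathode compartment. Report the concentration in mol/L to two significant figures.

Au⁺/Au is the cathode, Ca²⁺/Ca the anode: E°cell = +4.58 V, n = 2.
Overall reaction: 2 Au⁺(aq) + Ca(s) → 2 Au(s) + Ca²⁺(aq); Q = [Ca²⁺]^1/[Au⁺]^2.
From E = E° − (0.0592/n) log Q: log Q = (E° − E)·n/0.0592 = (+4.58 − (+4.609))·2/0.0592 = -0.9797.
So 2·log[Au⁺] = 1·log(0.000709) − log Q = -3.1494 − (-0.9797) = -2.1697; log[Au⁺] = -2.1697 / 2 = -1.0849; [Au⁺] = 10^(-1.0849) ≈ 0.082 M.

0.082 M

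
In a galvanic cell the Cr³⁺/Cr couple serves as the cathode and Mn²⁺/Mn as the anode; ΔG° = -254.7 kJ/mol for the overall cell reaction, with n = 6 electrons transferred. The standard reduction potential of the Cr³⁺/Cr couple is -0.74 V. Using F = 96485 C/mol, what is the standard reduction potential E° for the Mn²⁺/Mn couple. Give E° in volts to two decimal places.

-1.18 V

E°cell = −ΔG°/(nF) = −(-254.7×10³)/((6)(96485)) = +0.440 V.
Since Cr³⁺/Cr is the cathode and Mn²⁺/Mn the anode, E°cell = E°(Cr³⁺/Cr) − E°(Mn²⁺/Mn).
So E°(Mn²⁺/Mn) = E°(Cr³⁺/Cr) − E°cell = (-0.74) − (+0.440) = -1.18 V.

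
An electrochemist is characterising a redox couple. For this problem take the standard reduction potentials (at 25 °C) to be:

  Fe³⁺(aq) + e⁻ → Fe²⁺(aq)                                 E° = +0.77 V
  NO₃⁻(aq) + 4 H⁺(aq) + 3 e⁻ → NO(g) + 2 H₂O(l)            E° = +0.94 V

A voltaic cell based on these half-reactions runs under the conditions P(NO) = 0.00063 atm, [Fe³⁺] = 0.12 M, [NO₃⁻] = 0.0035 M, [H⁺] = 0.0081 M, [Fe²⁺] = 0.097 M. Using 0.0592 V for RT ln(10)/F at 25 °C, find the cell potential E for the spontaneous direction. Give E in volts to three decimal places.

NO₃⁻/NO is the cathode (higher E°), Fe³⁺/Fe²⁺ the anode: E°cell = +0.94 − (+0.77) = +0.17 V, n = 3.
Overall: NO₃⁻(aq) + 4 H⁺(aq) + 3 Fe²⁺(aq) → NO(g) + 2 H₂O(l) + 3 Fe³⁺(aq)
Q = P(NO)·[Fe³⁺]^3 / ([NO₃⁻]·[H⁺]^4·[Fe²⁺]^3); log Q = 7.899.
E = E° − (0.0592/n) log Q = +0.17 − (0.0592/3)(7.899) = +0.014 V.

+0.014 V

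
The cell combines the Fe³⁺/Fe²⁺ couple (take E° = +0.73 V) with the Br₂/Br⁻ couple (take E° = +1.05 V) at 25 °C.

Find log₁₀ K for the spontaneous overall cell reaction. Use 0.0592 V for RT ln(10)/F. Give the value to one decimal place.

10.8

Cathode: Br₂/Br⁻; anode: Fe³⁺/Fe²⁺. E°cell = +0.32 V, n = 2.
log K = nE°cell / 0.0592 = (2)(+0.32) / 0.0592 = 10.8.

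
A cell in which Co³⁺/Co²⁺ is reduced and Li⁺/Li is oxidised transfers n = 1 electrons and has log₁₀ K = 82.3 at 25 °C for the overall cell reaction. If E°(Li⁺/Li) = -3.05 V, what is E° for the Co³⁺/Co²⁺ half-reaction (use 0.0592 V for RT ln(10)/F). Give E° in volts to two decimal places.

E°cell = (0.0592/n)·log K = (0.0592/1)(82.3) = +4.872 V.
Since Co³⁺/Co²⁺ is the cathode and Li⁺/Li the anode, E°cell = E°(Co³⁺/Co²⁺) − E°(Li⁺/Li).
So E°(Co³⁺/Co²⁺) = E°cell + E°(Li⁺/Li) = +4.872 + (-3.05) = +1.82 V.

+1.82 V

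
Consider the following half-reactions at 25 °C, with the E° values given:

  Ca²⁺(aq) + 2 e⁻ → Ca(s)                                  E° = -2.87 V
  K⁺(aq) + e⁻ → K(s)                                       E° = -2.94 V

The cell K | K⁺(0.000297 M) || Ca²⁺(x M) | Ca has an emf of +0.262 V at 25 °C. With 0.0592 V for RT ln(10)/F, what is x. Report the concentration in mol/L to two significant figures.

0.27 M

Ca²⁺/Ca is the cathode, K⁺/K the anode: E°cell = +0.07 V, n = 2.
Overall reaction: Ca²⁺(aq) + 2 K(s) → Ca(s) + 2 K⁺(aq); Q = [K⁺]^2/[Ca²⁺]^1.
From E = E° − (0.0592/n) log Q: log Q = (E° − E)·n/0.0592 = (+0.07 − (+0.262))·2/0.0592 = -6.4865.
So 1·log[Ca²⁺] = 2·log(0.000297) − log Q = -7.0545 − (-6.4865) = -0.5680; [Ca²⁺] = 10^(-0.5680) ≈ 0.27 M.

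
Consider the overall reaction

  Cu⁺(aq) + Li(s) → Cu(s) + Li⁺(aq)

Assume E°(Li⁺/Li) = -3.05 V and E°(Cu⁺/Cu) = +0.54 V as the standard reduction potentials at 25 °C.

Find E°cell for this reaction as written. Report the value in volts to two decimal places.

+3.59 V

The Cu⁺/Cu couple has the higher reduction potential, so it is the cathode; Li⁺/Li is oxidised at the anode.
E°cell = E°(cathode) − E°(anode) = (+0.54) − (-3.05) = +3.59 V.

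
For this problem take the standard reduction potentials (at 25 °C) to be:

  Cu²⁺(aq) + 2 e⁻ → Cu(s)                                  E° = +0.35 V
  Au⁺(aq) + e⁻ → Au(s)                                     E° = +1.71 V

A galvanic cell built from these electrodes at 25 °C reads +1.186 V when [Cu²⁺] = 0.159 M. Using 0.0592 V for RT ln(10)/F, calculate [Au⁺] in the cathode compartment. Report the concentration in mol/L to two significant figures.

0.00046 M

Au⁺/Au is the cathode, Cu²⁺/Cu the anode: E°cell = +1.36 V, n = 2.
Overall reaction: 2 Au⁺(aq) + Cu(s) → 2 Au(s) + Cu²⁺(aq); Q = [Cu²⁺]^1/[Au⁺]^2.
From E = E° − (0.0592/n) log Q: log Q = (E° − E)·n/0.0592 = (+1.36 − (+1.186))·2/0.0592 = 5.8784.
So 2·log[Au⁺] = 1·log(0.159) − log Q = -0.7986 − (5.8784) = -6.6770; log[Au⁺] = -6.6770 / 2 = -3.3385; [Au⁺] = 10^(-3.3385) ≈ 0.00046 M.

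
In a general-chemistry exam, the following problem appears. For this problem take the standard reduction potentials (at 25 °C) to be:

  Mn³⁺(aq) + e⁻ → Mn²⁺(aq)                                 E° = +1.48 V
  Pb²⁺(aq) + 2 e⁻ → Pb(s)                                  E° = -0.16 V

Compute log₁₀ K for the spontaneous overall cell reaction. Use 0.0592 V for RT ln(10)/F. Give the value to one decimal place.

Cathode: Mn³⁺/Mn²⁺; anode: Pb²⁺/Pb. E°cell = +1.64 V, n = 2.
log K = nE°cell / 0.0592 = (2)(+1.64) / 0.0592 = 55.4.

55.4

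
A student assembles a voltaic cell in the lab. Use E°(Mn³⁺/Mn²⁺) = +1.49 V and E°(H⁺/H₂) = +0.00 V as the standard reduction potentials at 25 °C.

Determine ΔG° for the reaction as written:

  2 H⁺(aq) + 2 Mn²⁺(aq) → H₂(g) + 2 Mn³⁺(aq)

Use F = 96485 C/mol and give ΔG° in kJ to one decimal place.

+287.5 kJ

As written, H⁺/H₂ is reduced (cathode) and Mn³⁺/Mn²⁺ is oxidised (anode), so E°cell = (+0.00) − (+1.49) = -1.49 V.
Balancing electrons gives n = 2.
ΔG° = −nFE° = −(2)(96485)(-1.49) = 287,525 J = +287.5 kJ.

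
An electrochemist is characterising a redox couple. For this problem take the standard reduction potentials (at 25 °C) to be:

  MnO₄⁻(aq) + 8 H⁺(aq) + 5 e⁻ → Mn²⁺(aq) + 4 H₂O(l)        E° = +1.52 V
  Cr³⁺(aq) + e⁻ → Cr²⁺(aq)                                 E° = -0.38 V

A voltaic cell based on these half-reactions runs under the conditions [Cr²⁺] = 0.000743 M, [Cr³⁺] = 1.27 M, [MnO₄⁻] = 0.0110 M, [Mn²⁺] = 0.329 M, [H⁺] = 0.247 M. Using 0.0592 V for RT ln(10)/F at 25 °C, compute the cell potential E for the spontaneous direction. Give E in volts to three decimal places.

+1.634 V

MnO₄⁻/Mn²⁺ is the cathode (higher E°), Cr³⁺/Cr²⁺ the anode: E°cell = +1.52 − (-0.38) = +1.90 V, n = 5.
Overall: MnO₄⁻(aq) + 8 H⁺(aq) + 5 Cr²⁺(aq) → Mn²⁺(aq) + 4 H₂O(l) + 5 Cr³⁺(aq)
Q = [Mn²⁺]·[Cr³⁺]^5 / ([MnO₄⁻]·[H⁺]^8·[Cr²⁺]^5); log Q = 22.498.
E = E° − (0.0592/n) log Q = +1.90 − (0.0592/5)(22.498) = +1.634 V.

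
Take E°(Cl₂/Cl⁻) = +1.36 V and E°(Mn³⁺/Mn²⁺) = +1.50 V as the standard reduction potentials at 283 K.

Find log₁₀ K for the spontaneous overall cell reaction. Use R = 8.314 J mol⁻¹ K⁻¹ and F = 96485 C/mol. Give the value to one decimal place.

Cathode: Mn³⁺/Mn²⁺; anode: Cl₂/Cl⁻. E°cell = (+1.50) − (+1.36) = +0.14 V, with n = 2.
ΔG° = −nFE° = −RT ln K, so ln K = nFE°/(RT) = (2)(96485)(+0.14) / ((8.314)(283)) = 11.482.
log₁₀ K = 11.482 / ln 10 = 5.0.

5.0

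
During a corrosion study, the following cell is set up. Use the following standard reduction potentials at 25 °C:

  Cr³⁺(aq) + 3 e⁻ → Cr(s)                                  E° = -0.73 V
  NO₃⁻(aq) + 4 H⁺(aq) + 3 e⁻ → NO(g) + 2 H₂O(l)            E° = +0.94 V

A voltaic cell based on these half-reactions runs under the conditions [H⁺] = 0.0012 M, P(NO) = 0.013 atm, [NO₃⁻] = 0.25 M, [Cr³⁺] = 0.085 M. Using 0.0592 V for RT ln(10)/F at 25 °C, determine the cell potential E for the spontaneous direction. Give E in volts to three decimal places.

+1.486 V

NO₃⁻/NO is the cathode (higher E°), Cr³⁺/Cr the anode: E°cell = +0.94 − (-0.73) = +1.67 V, n = 3.
Overall: NO₃⁻(aq) + 4 H⁺(aq) + Cr(s) → NO(g) + 2 H₂O(l) + Cr³⁺(aq)
Q = P(NO)·[Cr³⁺] / ([NO₃⁻]·[H⁺]^4); log Q = 9.329.
E = E° − (0.0592/n) log Q = +1.67 − (0.0592/3)(9.329) = +1.486 V.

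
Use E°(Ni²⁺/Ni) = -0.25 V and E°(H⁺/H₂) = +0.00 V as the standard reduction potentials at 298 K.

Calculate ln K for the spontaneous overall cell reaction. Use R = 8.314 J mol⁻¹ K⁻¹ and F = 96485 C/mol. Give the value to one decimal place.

19.5

Cathode: H⁺/H₂; anode: Ni²⁺/Ni. E°cell = (+0.00) − (-0.25) = +0.25 V, with n = 2.
ΔG° = −nFE° = −RT ln K, so ln K = nFE°/(RT) = (2)(96485)(+0.25) / ((8.314)(298)) = 19.472.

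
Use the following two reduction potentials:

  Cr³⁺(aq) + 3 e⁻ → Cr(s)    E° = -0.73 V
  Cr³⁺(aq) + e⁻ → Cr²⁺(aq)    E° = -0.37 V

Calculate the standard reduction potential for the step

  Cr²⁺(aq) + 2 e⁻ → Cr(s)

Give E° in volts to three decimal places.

-0.910 V

Sequential free energies add, so n₃E°₃ = n₁E°₁ + n₂E°₂.
With n₃ = 3, and the known step contributing 1×(-0.37) V, the unknown satisfies 2·E° = 3×(-0.73) − 1×(-0.37) = -1.820.
E° = -1.820 / 2 = -0.910 V.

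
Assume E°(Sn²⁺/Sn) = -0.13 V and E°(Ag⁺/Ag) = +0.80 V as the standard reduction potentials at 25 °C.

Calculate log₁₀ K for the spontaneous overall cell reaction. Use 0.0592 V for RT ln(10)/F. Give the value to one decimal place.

Cathode: Ag⁺/Ag; anode: Sn²⁺/Sn. E°cell = +0.93 V, n = 2.
log K = nE°cell / 0.0592 = (2)(+0.93) / 0.0592 = 31.4.

31.4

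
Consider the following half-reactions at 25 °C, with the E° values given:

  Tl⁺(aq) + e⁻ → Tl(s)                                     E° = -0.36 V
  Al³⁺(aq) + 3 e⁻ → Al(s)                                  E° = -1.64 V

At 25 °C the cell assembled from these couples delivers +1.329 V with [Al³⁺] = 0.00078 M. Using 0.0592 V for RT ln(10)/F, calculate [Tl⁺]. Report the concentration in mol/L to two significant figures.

Tl⁺/Tl is the cathode, Al³⁺/Al the anode: E°cell = +1.28 V, n = 3.
Overall reaction: 3 Tl⁺(aq) + Al(s) → 3 Tl(s) + Al³⁺(aq); Q = [Al³⁺]^1/[Tl⁺]^3.
From E = E° − (0.0592/n) log Q: log Q = (E° − E)·n/0.0592 = (+1.28 − (+1.329))·3/0.0592 = -2.4831.
So 3·log[Tl⁺] = 1·log(0.00078) − log Q = -3.1079 − (-2.4831) = -0.6248; log[Tl⁺] = -0.6248 / 3 = -0.2083; [Tl⁺] = 10^(-0.2083) ≈ 0.62 M.

0.62 M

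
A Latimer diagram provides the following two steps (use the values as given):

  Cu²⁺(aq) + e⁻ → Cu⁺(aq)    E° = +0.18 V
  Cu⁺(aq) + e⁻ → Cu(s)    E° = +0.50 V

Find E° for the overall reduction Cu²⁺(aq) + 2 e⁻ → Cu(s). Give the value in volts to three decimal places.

+0.340 V

Adding the free-energy changes (−nFE°) of the two steps gives −n₃FE°₃ = −n₁FE°₁ − n₂FE°₂.
E°₃ = (1×+0.18 + 1×+0.50) / 2 = (+0.680) / 2 = +0.340 V.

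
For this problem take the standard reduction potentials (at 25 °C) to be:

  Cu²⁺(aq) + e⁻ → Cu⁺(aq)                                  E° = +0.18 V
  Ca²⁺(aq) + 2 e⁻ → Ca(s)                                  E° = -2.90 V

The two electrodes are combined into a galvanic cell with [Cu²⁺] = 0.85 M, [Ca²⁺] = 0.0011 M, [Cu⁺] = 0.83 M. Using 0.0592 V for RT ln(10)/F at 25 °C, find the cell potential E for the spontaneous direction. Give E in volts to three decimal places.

+3.168 V

Cu²⁺/Cu⁺ is the cathode (higher E°), Ca²⁺/Ca the anode: E°cell = +0.18 − (-2.90) = +3.08 V, n = 2.
Overall: 2 Cu²⁺(aq) + Ca(s) → 2 Cu⁺(aq) + Ca²⁺(aq)
Q = [Cu⁺]^2·[Ca²⁺] / ([Cu²⁺]^2); log Q = -2.979.
E = E° − (0.0592/n) log Q = +3.08 − (0.0592/2)(-2.979) = +3.168 V.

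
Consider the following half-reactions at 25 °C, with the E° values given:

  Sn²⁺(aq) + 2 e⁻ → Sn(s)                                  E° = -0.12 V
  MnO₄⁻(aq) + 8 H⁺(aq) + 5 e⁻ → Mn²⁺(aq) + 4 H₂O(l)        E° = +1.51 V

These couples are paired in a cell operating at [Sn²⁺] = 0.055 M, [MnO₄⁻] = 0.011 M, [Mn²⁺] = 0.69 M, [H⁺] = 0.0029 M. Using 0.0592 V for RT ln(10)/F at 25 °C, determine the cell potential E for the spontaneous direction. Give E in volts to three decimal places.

MnO₄⁻/Mn²⁺ is the cathode (higher E°), Sn²⁺/Sn the anode: E°cell = +1.51 − (-0.12) = +1.63 V, n = 10.
Overall: 2 MnO₄⁻(aq) + 16 H⁺(aq) + 5 Sn(s) → 2 Mn²⁺(aq) + 8 H₂O(l) + 5 Sn²⁺(aq)
Q = [Mn²⁺]^2·[Sn²⁺]^5 / ([MnO₄⁻]^2·[H⁺]^16); log Q = 37.898.
E = E° − (0.0592/n) log Q = +1.63 − (0.0592/10)(37.898) = +1.406 V.

+1.406 V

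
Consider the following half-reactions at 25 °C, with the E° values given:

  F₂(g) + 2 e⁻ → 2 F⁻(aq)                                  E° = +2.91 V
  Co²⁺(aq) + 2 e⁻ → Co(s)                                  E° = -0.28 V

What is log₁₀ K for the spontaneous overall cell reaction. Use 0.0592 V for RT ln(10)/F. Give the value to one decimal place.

Cathode: F₂/F⁻; anode: Co²⁺/Co. E°cell = +3.19 V, n = 2.
log K = nE°cell / 0.0592 = (2)(+3.19) / 0.0592 = 107.8.

107.8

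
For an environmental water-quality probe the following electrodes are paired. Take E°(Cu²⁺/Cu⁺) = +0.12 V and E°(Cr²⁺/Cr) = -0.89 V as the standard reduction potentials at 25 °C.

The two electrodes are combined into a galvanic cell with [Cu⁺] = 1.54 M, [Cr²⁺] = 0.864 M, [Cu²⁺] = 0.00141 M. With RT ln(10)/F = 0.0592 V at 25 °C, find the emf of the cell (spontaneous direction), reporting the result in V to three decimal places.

Cu²⁺/Cu⁺ is the cathode (higher E°), Cr²⁺/Cr the anode: E°cell = +0.12 − (-0.89) = +1.01 V, n = 2.
Overall: 2 Cu²⁺(aq) + Cr(s) → 2 Cu⁺(aq) + Cr²⁺(aq)
Q = [Cu⁺]^2·[Cr²⁺] / ([Cu²⁺]^2); log Q = 6.013.
E = E° − (0.0592/n) log Q = +1.01 − (0.0592/2)(6.013) = +0.832 V.

+0.832 V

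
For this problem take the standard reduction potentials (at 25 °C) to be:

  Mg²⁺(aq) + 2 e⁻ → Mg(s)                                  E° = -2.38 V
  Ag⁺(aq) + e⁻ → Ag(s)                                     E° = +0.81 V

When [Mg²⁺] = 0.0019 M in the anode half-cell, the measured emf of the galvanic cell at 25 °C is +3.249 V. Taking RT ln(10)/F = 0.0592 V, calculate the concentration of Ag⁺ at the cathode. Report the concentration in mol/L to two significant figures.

Ag⁺/Ag is the cathode, Mg²⁺/Mg the anode: E°cell = +3.19 V, n = 2.
Overall reaction: 2 Ag⁺(aq) + Mg(s) → 2 Ag(s) + Mg²⁺(aq); Q = [Mg²⁺]^1/[Ag⁺]^2.
From E = E° − (0.0592/n) log Q: log Q = (E° − E)·n/0.0592 = (+3.19 − (+3.249))·2/0.0592 = -1.9932.
So 2·log[Ag⁺] = 1·log(0.0019) − log Q = -2.7212 − (-1.9932) = -0.7280; log[Ag⁺] = -0.7280 / 2 = -0.3640; [Ag⁺] = 10^(-0.3640) ≈ 0.43 M.

0.43 M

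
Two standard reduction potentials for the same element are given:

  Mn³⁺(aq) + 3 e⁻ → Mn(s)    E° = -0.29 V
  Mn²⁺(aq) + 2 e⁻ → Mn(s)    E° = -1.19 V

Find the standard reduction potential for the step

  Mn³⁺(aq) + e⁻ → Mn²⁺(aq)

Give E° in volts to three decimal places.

+1.510 V

Sequential free energies add, so n₃E°₃ = n₁E°₁ + n₂E°₂.
With n₃ = 3, and the known step contributing 2×(-1.19) V, the unknown satisfies 1·E° = 3×(-0.29) − 2×(-1.19) = +1.510.
E° = +1.510 / 1 = +1.510 V.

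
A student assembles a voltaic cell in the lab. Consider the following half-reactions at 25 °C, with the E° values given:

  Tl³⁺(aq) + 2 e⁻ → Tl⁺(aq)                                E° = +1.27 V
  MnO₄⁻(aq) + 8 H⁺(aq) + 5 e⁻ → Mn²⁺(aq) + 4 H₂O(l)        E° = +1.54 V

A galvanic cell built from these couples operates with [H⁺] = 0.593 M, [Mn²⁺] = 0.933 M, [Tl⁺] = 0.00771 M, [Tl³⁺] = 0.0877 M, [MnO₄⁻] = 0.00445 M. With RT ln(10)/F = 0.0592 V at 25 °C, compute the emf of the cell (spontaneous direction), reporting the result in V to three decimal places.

MnO₄⁻/Mn²⁺ is the cathode (higher E°), Tl³⁺/Tl⁺ the anode: E°cell = +1.54 − (+1.27) = +0.27 V, n = 10.
Overall: 2 MnO₄⁻(aq) + 16 H⁺(aq) + 5 Tl⁺(aq) → 2 Mn²⁺(aq) + 8 H₂O(l) + 5 Tl³⁺(aq)
Q = [Mn²⁺]^2·[Tl³⁺]^5 / ([MnO₄⁻]^2·[H⁺]^16·[Tl⁺]^5); log Q = 13.554.
E = E° − (0.0592/n) log Q = +0.27 − (0.0592/10)(13.554) = +0.190 V.

+0.190 V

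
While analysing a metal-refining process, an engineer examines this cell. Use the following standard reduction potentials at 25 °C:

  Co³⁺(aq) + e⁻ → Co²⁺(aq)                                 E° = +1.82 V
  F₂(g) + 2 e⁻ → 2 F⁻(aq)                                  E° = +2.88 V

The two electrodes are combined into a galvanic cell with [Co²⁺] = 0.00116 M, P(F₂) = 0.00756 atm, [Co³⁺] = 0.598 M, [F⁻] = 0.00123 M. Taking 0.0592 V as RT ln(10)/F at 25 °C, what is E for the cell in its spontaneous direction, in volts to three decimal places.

+1.009 V

F₂/F⁻ is the cathode (higher E°), Co³⁺/Co²⁺ the anode: E°cell = +2.88 − (+1.82) = +1.06 V, n = 2.
Overall: F₂(g) + 2 Co²⁺(aq) → 2 F⁻(aq) + 2 Co³⁺(aq)
Q = [F⁻]^2·[Co³⁺]^2 / (P(F₂)·[Co²⁺]^2); log Q = 1.726.
E = E° − (0.0592/n) log Q = +1.06 − (0.0592/2)(1.726) = +1.009 V.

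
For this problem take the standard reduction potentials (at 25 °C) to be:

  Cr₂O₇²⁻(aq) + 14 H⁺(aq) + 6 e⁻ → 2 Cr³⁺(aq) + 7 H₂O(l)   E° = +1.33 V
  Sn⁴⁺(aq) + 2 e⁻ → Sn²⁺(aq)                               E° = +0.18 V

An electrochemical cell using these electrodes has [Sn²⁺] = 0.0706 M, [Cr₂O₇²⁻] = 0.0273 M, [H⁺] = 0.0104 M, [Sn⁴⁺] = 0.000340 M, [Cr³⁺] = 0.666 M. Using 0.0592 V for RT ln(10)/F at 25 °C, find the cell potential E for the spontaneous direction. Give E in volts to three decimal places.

+0.933 V

Cr₂O₇²⁻/Cr³⁺ is the cathode (higher E°), Sn⁴⁺/Sn²⁺ the anode: E°cell = +1.33 − (+0.18) = +1.15 V, n = 6.
Overall: Cr₂O₇²⁻(aq) + 14 H⁺(aq) + 3 Sn²⁺(aq) → 2 Cr³⁺(aq) + 7 H₂O(l) + 3 Sn⁴⁺(aq)
Q = [Cr³⁺]^2·[Sn⁴⁺]^3 / ([Cr₂O₇²⁻]·[H⁺]^14·[Sn²⁺]^3); log Q = 22.020.
E = E° − (0.0592/n) log Q = +1.15 − (0.0592/6)(22.020) = +0.933 V.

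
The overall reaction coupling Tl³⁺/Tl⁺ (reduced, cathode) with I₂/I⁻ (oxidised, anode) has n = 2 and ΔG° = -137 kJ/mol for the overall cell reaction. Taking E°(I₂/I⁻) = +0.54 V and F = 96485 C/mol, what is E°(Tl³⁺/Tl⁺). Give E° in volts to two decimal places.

E°cell = −ΔG°/(nF) = −(-137×10³)/((2)(96485)) = +0.710 V.
Since Tl³⁺/Tl⁺ is the cathode and I₂/I⁻ the anode, E°cell = E°(Tl³⁺/Tl⁺) − E°(I₂/I⁻).
So E°(Tl³⁺/Tl⁺) = E°cell + E°(I₂/I⁻) = +0.710 + (+0.54) = +1.25 V.

+1.25 V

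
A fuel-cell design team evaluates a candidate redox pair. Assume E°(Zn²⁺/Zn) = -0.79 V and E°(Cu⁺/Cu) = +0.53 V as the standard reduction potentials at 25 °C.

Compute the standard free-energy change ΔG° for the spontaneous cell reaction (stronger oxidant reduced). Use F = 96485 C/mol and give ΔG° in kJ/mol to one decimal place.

Cu⁺/Cu (E° = +0.53 V) is the cathode; Zn²⁺/Zn (E° = -0.79 V) is the anode, so E°cell = +1.32 V.
Balancing electrons gives n = 2 (lcm of 1 and 2).
ΔG° = −nFE° = −(2)(96485)(+1.32) = -254,720 J = -254.7 kJ/mol.

-254.7 kJ/mol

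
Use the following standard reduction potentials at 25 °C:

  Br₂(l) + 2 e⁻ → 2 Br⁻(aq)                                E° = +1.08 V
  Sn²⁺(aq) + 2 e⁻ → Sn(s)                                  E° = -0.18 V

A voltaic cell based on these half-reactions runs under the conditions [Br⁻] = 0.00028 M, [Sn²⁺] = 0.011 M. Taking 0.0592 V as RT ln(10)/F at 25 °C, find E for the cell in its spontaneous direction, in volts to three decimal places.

+1.528 V

Br₂/Br⁻ is the cathode (higher E°), Sn²⁺/Sn the anode: E°cell = +1.08 − (-0.18) = +1.26 V, n = 2.
Overall: Br₂(l) + Sn(s) → 2 Br⁻(aq) + Sn²⁺(aq)
Q = [Br⁻]^2·[Sn²⁺]; log Q = -9.064.
E = E° − (0.0592/n) log Q = +1.26 − (0.0592/2)(-9.064) = +1.528 V.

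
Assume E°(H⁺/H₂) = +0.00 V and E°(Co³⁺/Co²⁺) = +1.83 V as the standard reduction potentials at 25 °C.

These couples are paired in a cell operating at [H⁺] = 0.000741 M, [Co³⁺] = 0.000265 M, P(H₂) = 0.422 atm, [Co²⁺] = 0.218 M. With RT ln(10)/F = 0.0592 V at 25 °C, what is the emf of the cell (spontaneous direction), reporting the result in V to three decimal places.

Co³⁺/Co²⁺ is the cathode (higher E°), H⁺/H₂ the anode: E°cell = +1.83 − (+0.00) = +1.83 V, n = 2.
Overall: 2 Co³⁺(aq) + H₂(g) → 2 Co²⁺(aq) + 2 H⁺(aq)
Q = [Co²⁺]^2·[H⁺]^2 / ([Co³⁺]^2·P(H₂)); log Q = -0.055.
E = E° − (0.0592/n) log Q = +1.83 − (0.0592/2)(-0.055) = +1.832 V.

+1.832 V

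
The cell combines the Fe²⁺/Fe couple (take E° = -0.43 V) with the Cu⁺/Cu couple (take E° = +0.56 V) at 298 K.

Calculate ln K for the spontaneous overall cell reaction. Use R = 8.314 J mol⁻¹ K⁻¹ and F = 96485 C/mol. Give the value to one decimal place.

Cathode: Cu⁺/Cu; anode: Fe²⁺/Fe. E°cell = (+0.56) − (-0.43) = +0.99 V, with n = 2.
ΔG° = −nFE° = −RT ln K, so ln K = nFE°/(RT) = (2)(96485)(+0.99) / ((8.314)(298)) = 77.108.

77.1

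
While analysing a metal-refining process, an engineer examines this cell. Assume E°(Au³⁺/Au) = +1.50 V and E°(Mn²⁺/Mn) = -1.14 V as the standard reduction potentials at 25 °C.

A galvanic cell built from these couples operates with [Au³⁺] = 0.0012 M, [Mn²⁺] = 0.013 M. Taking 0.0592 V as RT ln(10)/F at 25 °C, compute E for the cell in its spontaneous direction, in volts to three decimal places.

+2.638 V

Au³⁺/Au is the cathode (higher E°), Mn²⁺/Mn the anode: E°cell = +1.50 − (-1.14) = +2.64 V, n = 6.
Overall: 2 Au³⁺(aq) + 3 Mn(s) → 2 Au(s) + 3 Mn²⁺(aq)
Q = [Mn²⁺]^3 / ([Au³⁺]^2); log Q = 0.183.
E = E° − (0.0592/n) log Q = +2.64 − (0.0592/6)(0.183) = +2.638 V.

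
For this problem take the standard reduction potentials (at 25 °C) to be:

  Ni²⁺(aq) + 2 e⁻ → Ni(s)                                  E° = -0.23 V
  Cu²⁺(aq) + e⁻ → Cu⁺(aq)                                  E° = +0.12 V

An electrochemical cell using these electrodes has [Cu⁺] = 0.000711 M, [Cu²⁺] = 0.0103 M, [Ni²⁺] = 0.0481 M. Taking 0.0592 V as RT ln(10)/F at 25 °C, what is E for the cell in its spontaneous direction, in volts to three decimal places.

Cu²⁺/Cu⁺ is the cathode (higher E°), Ni²⁺/Ni the anode: E°cell = +0.12 − (-0.23) = +0.35 V, n = 2.
Overall: 2 Cu²⁺(aq) + Ni(s) → 2 Cu⁺(aq) + Ni²⁺(aq)
Q = [Cu⁺]^2·[Ni²⁺] / ([Cu²⁺]^2); log Q = -3.640.
E = E° − (0.0592/n) log Q = +0.35 − (0.0592/2)(-3.640) = +0.458 V.

+0.458 V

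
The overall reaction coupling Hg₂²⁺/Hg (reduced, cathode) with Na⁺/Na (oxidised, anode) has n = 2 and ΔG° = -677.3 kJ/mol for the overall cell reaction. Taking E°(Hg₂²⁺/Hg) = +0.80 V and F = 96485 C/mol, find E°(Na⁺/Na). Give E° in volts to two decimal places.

-2.71 V

E°cell = −ΔG°/(nF) = −(-677.3×10³)/((2)(96485)) = +3.510 V.
Since Hg₂²⁺/Hg is the cathode and Na⁺/Na the anode, E°cell = E°(Hg₂²⁺/Hg) − E°(Na⁺/Na).
So E°(Na⁺/Na) = E°(Hg₂²⁺/Hg) − E°cell = (+0.80) − (+3.510) = -2.71 V.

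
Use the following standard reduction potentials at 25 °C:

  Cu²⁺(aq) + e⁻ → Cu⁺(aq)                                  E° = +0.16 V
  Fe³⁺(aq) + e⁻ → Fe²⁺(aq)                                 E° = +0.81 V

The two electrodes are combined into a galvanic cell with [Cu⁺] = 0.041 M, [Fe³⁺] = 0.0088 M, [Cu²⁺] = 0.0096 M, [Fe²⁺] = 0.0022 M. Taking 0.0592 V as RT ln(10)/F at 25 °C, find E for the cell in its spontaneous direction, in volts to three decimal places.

Fe³⁺/Fe²⁺ is the cathode (higher E°), Cu²⁺/Cu⁺ the anode: E°cell = +0.81 − (+0.16) = +0.65 V, n = 1.
Overall: Fe³⁺(aq) + Cu⁺(aq) → Fe²⁺(aq) + Cu²⁺(aq)
Q = [Fe²⁺]·[Cu²⁺] / ([Fe³⁺]·[Cu⁺]); log Q = -1.233.
E = E° − (0.0592/n) log Q = +0.65 − (0.0592/1)(-1.233) = +0.723 V.

+0.723 V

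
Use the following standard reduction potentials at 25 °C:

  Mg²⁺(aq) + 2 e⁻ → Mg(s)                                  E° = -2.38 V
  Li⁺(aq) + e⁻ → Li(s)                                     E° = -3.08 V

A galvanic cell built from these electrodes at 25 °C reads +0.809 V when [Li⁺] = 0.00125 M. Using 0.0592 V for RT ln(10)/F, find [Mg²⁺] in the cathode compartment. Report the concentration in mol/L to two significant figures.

0.0075 M

Mg²⁺/Mg is the cathode, Li⁺/Li the anode: E°cell = +0.70 V, n = 2.
Overall reaction: Mg²⁺(aq) + 2 Li(s) → Mg(s) + 2 Li⁺(aq); Q = [Li⁺]^2/[Mg²⁺]^1.
From E = E° − (0.0592/n) log Q: log Q = (E° − E)·n/0.0592 = (+0.70 − (+0.809))·2/0.0592 = -3.6824.
So 1·log[Mg²⁺] = 2·log(0.00125) − log Q = -5.8062 − (-3.6824) = -2.1238; [Mg²⁺] = 10^(-2.1238) ≈ 0.0075 M.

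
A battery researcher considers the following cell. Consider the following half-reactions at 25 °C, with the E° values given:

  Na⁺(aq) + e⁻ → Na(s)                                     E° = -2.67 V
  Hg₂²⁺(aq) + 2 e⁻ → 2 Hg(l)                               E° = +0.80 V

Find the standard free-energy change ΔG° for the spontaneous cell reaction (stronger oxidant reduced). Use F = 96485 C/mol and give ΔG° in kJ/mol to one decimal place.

Hg₂²⁺/Hg (E° = +0.80 V) is the cathode; Na⁺/Na (E° = -2.67 V) is the anode, so E°cell = +3.47 V.
Balancing electrons gives n = 2 (lcm of 2 and 1).
ΔG° = −nFE° = −(2)(96485)(+3.47) = -669,606 J = -669.6 kJ/mol.

-669.6 kJ/mol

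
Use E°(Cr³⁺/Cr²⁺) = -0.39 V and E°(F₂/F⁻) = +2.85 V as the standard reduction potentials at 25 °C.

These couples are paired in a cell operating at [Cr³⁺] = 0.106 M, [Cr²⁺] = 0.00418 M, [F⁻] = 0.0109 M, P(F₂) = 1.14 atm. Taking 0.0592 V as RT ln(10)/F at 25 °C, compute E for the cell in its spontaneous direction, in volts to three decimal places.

+3.275 V

F₂/F⁻ is the cathode (higher E°), Cr³⁺/Cr²⁺ the anode: E°cell = +2.85 − (-0.39) = +3.24 V, n = 2.
Overall: F₂(g) + 2 Cr²⁺(aq) → 2 F⁻(aq) + 2 Cr³⁺(aq)
Q = [F⁻]^2·[Cr³⁺]^2 / (P(F₂)·[Cr²⁺]^2); log Q = -1.174.
E = E° − (0.0592/n) log Q = +3.24 − (0.0592/2)(-1.174) = +3.275 V.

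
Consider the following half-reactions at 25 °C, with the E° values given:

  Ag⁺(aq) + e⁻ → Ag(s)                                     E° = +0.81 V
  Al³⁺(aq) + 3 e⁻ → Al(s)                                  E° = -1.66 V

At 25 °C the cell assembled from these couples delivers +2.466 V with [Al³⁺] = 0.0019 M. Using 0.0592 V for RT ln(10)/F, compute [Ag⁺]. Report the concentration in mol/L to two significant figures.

Ag⁺/Ag is the cathode, Al³⁺/Al the anode: E°cell = +2.47 V, n = 3.
Overall reaction: 3 Ag⁺(aq) + Al(s) → 3 Ag(s) + Al³⁺(aq); Q = [Al³⁺]^1/[Ag⁺]^3.
From E = E° − (0.0592/n) log Q: log Q = (E° − E)·n/0.0592 = (+2.47 − (+2.466))·3/0.0592 = 0.2027.
So 3·log[Ag⁺] = 1·log(0.0019) − log Q = -2.7212 − (0.2027) = -2.9239; log[Ag⁺] = -2.9239 / 3 = -0.9746; [Ag⁺] = 10^(-0.9746) ≈ 0.11 M.

0.11 M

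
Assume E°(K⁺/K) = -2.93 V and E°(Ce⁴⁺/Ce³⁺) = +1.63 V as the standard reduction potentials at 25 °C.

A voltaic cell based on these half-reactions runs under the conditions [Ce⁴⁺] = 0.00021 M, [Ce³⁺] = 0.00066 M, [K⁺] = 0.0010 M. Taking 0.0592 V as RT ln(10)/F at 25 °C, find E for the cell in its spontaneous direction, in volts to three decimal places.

+4.708 V

Ce⁴⁺/Ce³⁺ is the cathode (higher E°), K⁺/K the anode: E°cell = +1.63 − (-2.93) = +4.56 V, n = 1.
Overall: Ce⁴⁺(aq) + K(s) → Ce³⁺(aq) + K⁺(aq)
Q = [Ce³⁺]·[K⁺] / ([Ce⁴⁺]); log Q = -2.503.
E = E° − (0.0592/n) log Q = +4.56 − (0.0592/1)(-2.503) = +4.708 V.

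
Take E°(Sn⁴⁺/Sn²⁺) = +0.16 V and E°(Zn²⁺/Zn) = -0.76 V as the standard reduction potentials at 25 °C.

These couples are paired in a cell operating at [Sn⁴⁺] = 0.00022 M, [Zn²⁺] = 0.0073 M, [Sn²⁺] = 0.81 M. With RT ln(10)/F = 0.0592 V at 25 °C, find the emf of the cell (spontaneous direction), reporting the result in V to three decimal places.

+0.878 V

Sn⁴⁺/Sn²⁺ is the cathode (higher E°), Zn²⁺/Zn the anode: E°cell = +0.16 − (-0.76) = +0.92 V, n = 2.
Overall: Sn⁴⁺(aq) + Zn(s) → Sn²⁺(aq) + Zn²⁺(aq)
Q = [Sn²⁺]·[Zn²⁺] / ([Sn⁴⁺]); log Q = 1.429.
E = E° − (0.0592/n) log Q = +0.92 − (0.0592/2)(1.429) = +0.878 V.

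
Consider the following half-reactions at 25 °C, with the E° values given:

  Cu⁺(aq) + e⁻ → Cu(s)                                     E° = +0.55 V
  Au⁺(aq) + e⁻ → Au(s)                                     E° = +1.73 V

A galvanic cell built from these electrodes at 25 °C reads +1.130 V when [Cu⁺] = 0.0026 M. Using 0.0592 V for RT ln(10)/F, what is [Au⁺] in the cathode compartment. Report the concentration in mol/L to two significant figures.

Au⁺/Au is the cathode, Cu⁺/Cu the anode: E°cell = +1.18 V, n = 1.
Overall reaction: Au⁺(aq) + Cu(s) → Au(s) + Cu⁺(aq); Q = [Cu⁺]^1/[Au⁺]^1.
From E = E° − (0.0592/n) log Q: log Q = (E° − E)·n/0.0592 = (+1.18 − (+1.130))·1/0.0592 = 0.8446.
So 1·log[Au⁺] = 1·log(0.0026) − log Q = -2.5850 − (0.8446) = -3.4296; [Au⁺] = 10^(-3.4296) ≈ 0.00037 M.

0.00037 M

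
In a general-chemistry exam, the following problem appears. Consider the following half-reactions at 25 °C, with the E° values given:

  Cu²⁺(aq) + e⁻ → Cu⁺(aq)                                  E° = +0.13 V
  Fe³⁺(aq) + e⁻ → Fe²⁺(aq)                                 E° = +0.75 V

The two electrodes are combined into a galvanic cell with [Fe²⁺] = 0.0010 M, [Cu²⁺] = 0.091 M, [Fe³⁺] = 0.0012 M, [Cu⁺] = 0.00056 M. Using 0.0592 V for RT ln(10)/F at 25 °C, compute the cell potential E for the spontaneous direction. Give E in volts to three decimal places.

+0.494 V

Fe³⁺/Fe²⁺ is the cathode (higher E°), Cu²⁺/Cu⁺ the anode: E°cell = +0.75 − (+0.13) = +0.62 V, n = 1.
Overall: Fe³⁺(aq) + Cu⁺(aq) → Fe²⁺(aq) + Cu²⁺(aq)
Q = [Fe²⁺]·[Cu²⁺] / ([Fe³⁺]·[Cu⁺]); log Q = 2.132.
E = E° − (0.0592/n) log Q = +0.62 − (0.0592/1)(2.132) = +0.494 V.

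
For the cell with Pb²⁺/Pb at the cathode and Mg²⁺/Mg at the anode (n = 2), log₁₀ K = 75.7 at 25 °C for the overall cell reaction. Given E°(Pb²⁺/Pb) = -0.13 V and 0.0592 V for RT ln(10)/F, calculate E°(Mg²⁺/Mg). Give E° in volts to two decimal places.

E°cell = (0.0592/n)·log K = (0.0592/2)(75.7) = +2.241 V.
Since Pb²⁺/Pb is the cathode and Mg²⁺/Mg the anode, E°cell = E°(Pb²⁺/Pb) − E°(Mg²⁺/Mg).
So E°(Mg²⁺/Mg) = E°(Pb²⁺/Pb) − E°cell = (-0.13) − (+2.241) = -2.37 V.

-2.37 V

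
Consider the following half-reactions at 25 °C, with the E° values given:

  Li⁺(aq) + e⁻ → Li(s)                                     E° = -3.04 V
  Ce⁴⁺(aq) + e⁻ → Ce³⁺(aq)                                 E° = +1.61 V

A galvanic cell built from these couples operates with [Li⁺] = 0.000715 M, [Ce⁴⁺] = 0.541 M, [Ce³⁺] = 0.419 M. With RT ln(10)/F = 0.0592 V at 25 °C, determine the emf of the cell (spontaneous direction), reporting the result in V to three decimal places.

Ce⁴⁺/Ce³⁺ is the cathode (higher E°), Li⁺/Li the anode: E°cell = +1.61 − (-3.04) = +4.65 V, n = 1.
Overall: Ce⁴⁺(aq) + Li(s) → Ce³⁺(aq) + Li⁺(aq)
Q = [Ce³⁺]·[Li⁺] / ([Ce⁴⁺]); log Q = -3.257.
E = E° − (0.0592/n) log Q = +4.65 − (0.0592/1)(-3.257) = +4.843 V.

+4.843 V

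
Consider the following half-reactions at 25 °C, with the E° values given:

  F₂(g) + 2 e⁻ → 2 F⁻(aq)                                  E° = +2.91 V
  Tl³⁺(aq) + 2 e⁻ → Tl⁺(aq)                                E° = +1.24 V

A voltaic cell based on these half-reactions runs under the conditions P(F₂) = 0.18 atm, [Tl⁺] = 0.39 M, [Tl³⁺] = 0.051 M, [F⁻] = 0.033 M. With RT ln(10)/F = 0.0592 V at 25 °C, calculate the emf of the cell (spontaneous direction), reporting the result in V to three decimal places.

+1.762 V

F₂/F⁻ is the cathode (higher E°), Tl³⁺/Tl⁺ the anode: E°cell = +2.91 − (+1.24) = +1.67 V, n = 2.
Overall: F₂(g) + Tl⁺(aq) → 2 F⁻(aq) + Tl³⁺(aq)
Q = [F⁻]^2·[Tl³⁺] / (P(F₂)·[Tl⁺]); log Q = -3.102.
E = E° − (0.0592/n) log Q = +1.67 − (0.0592/2)(-3.102) = +1.762 V.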